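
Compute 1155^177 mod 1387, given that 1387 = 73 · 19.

Mod 73: 1155 ≡ 60; by Fermat, exponent reduces to 177 mod 72 = 33; 60^33 ≡ 21 (mod 73).
Mod 19: 1155 ≡ 15; by Fermat, exponent reduces to 177 mod 18 = 15; 15^15 ≡ 8 (mod 19).
Combine by CRT: x ≡ 21 (mod 73), x ≡ 8 (mod 19) ⇒ x ≡ 1262 (mod 1387).

1262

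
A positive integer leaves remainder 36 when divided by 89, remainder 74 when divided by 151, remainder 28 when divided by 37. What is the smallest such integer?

256623

The moduli are pairwise coprime; N = 89·151·37 = 497243.
N/89 = 5587; 5587 ≡ 69 (mod 89); 69·40 ≡ 1, so inverse 40.
N/151 = 3293; 3293 ≡ 122 (mod 151); 122·26 ≡ 1, so inverse 26.
N/37 = 13439; 13439 ≡ 8 (mod 37); 8·14 ≡ 1, so inverse 14.
t ≡ 36·5587·40 + 74·3293·26 + 28·13439·14 = 19649100.
19649100 mod 497243 = 256623.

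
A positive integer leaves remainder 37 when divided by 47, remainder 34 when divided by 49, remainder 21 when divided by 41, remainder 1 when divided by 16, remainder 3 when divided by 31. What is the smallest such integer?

35582609

The moduli are pairwise coprime; N = 47·49·41·16·31 = 46833808.
N/47 = 996464; 996464 ≡ 17 (mod 47); 17·36 ≡ 1, so inverse 36.
N/49 = 955792; 955792 ≡ 47 (mod 49); 47·24 ≡ 1, so inverse 24.
N/41 = 1142288; 1142288 ≡ 28 (mod 41); 28·22 ≡ 1, so inverse 22.
N/16 = 2927113; 2927113 ≡ 9 (mod 16); 9·9 ≡ 1, so inverse 9.
N/31 = 1510768; 1510768 ≡ 14 (mod 31); 14·20 ≡ 1, so inverse 20.
m ≡ 37·996464·36 + 34·955792·24 + 21·1142288·22 + 1·2927113·9 + 3·1510768·20 = 2751943473.
2751943473 mod 46833808 = 35582609.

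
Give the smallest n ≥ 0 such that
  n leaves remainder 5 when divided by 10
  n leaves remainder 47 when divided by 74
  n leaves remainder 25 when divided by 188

gcd(10, 74) = 2 and 2 | (47 − 5), so the pair is consistent; merging gives n ≡ 195 (mod 370), where 370 = lcm(10, 74).
gcd(370, 188) = 2 and 2 | (25 − 195), so the pair is consistent; merging gives n ≡ 33865 (mod 34780), where 34780 = lcm(370, 188).
The solution is unique modulo lcm(10, 74, 188) = 34780.

33865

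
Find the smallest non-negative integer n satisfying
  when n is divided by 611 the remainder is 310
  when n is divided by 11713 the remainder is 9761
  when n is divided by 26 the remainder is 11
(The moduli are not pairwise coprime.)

Combine the congruences pairwise.
gcd(611, 11713) = 13 and 13 | (9761 − 310), so the pair is consistent; merging gives n ≡ 115178 (mod 550511), where 550511 = lcm(611, 11713).
gcd(550511, 26) = 13 and 13 | (11 − 115178), so the pair is consistent; merging gives n ≡ 665689 (mod 1101022), where 1101022 = lcm(550511, 26).
The solution is unique modulo lcm(611, 11713, 26) = 1101022.

665689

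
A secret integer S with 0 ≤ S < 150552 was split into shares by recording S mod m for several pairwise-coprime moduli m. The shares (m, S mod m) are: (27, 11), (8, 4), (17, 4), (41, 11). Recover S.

The moduli are pairwise coprime; N = 27·8·17·41 = 150552.
N/27 = 5576; 5576 ≡ 14 (mod 27); 14·2 ≡ 1, so inverse 2.
N/8 = 18819; 18819 ≡ 3 (mod 8); 3·3 ≡ 1, so inverse 3.
N/17 = 8856; 8856 ≡ 16 (mod 17); 16·16 ≡ 1, so inverse 16.
N/41 = 3672; 3672 ≡ 23 (mod 41); 23·25 ≡ 1, so inverse 25.
S ≡ 11·5576·2 + 4·18819·3 + 4·8856·16 + 11·3672·25 = 1925084.
1925084 mod 150552 = 118460.

118460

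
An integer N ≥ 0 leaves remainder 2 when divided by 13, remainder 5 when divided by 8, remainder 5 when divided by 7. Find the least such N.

509

The moduli are pairwise coprime; M = 13·8·7 = 728.
M/13 = 56; 56 ≡ 4 (mod 13); 4·10 ≡ 1, so inverse 10.
M/8 = 91; 91 ≡ 3 (mod 8); 3·3 ≡ 1, so inverse 3.
M/7 = 104; 104 ≡ 6 (mod 7); 6·6 ≡ 1, so inverse 6.
N ≡ 2·56·10 + 5·91·3 + 5·104·6 = 5605.
5605 mod 728 = 509.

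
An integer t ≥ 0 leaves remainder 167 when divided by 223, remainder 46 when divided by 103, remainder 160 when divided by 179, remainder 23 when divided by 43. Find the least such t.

The moduli are pairwise coprime; N = 223·103·179·43 = 176792393.
N/223 = 792791; 792791 ≡ 26 (mod 223); 26·163 ≡ 1, so inverse 163.
N/103 = 1716431; 1716431 ≡ 39 (mod 103); 39·37 ≡ 1, so inverse 37.
N/179 = 987667; 987667 ≡ 124 (mod 179); 124·13 ≡ 1, so inverse 13.
N/43 = 4111451; 4111451 ≡ 6 (mod 43); 6·36 ≡ 1, so inverse 36.
t ≡ 167·792791·163 + 46·1716431·37 + 160·987667·13 + 23·4111451·36 = 29960558161.
29960558161 mod 176792393 = 82643744.

82643744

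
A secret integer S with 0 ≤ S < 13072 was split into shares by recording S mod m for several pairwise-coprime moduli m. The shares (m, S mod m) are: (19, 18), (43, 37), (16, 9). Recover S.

From S ≡ 18 (mod 19) write S = 18 + 19t. Substituting into S ≡ 37 (mod 43) gives 19t ≡ 19 (mod 43), and since 19⁻¹ ≡ 34 (mod 43), t ≡ 1. Hence S ≡ 18 + 19·1 = 37 (mod 817).
From S ≡ 37 (mod 817) write S = 37 + 817t. Substituting into S ≡ 9 (mod 16) gives 817t ≡ 4 (mod 16), and since 1⁻¹ ≡ 1 (mod 16), t ≡ 4. Hence S ≡ 37 + 817·4 = 3305 (mod 13072).

3305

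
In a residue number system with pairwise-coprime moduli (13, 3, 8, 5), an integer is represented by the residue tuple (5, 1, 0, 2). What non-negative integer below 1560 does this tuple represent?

From x ≡ 5 (mod 13) write x = 5 + 13t. Substituting into x ≡ 1 (mod 3) gives 13t ≡ 2 (mod 3), and since 1⁻¹ ≡ 1 (mod 3), t ≡ 2. Hence x ≡ 5 + 13·2 = 31 (mod 39).
From x ≡ 31 (mod 39) write x = 31 + 39t. Substituting into x ≡ 0 (mod 8) gives 39t ≡ 1 (mod 8), and since 7⁻¹ ≡ 7 (mod 8), t ≡ 7. Hence x ≡ 31 + 39·7 = 304 (mod 312).
From x ≡ 304 (mod 312) write x = 304 + 312t. Substituting into x ≡ 2 (mod 5) gives 312t ≡ 3 (mod 5), and since 2⁻¹ ≡ 3 (mod 5), t ≡ 4. Hence x ≡ 304 + 312·4 = 1552 (mod 1560).

1552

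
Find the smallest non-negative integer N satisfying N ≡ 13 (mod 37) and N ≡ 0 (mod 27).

From N ≡ 13 (mod 37) write N = 13 + 37t. Substituting into N ≡ 0 (mod 27) gives 37t ≡ 14 (mod 27), and since 10⁻¹ ≡ 19 (mod 27), t ≡ 23. Hence N ≡ 13 + 37·23 = 864 (mod 999).

864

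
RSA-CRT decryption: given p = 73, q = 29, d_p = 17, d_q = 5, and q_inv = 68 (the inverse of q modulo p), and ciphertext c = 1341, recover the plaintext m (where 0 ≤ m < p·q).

m₁ = c^(d_p) mod p: c ≡ 27 (mod 73), and 27^17 mod 73 = 27.
m₂ = c^(d_q) mod q: c ≡ 7 (mod 29), and 7^5 mod 29 = 16.
h = q_inv·(m₁ − m₂) mod p = 68·(27 − 16) mod 73 = 18.
m = m₂ + h·q = 16 + 18·29 = 538.

538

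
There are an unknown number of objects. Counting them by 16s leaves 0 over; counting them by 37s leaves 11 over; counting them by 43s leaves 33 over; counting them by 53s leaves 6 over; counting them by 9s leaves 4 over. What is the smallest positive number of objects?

The moduli are pairwise coprime; M = 16·37·43·53·9 = 12142512.
M/16 = 758907; 758907 ≡ 11 (mod 16); 11·3 ≡ 1, so inverse 3.
M/37 = 328176; 328176 ≡ 23 (mod 37); 23·29 ≡ 1, so inverse 29.
M/43 = 282384; 282384 ≡ 3 (mod 43); 3·29 ≡ 1, so inverse 29.
M/53 = 229104; 229104 ≡ 38 (mod 53); 38·7 ≡ 1, so inverse 7.
M/9 = 1349168; 1349168 ≡ 5 (mod 9); 5·2 ≡ 1, so inverse 2.
N ≡ 0·758907·3 + 11·328176·29 + 33·282384·29 + 6·229104·7 + 4·1349168·2 = 395345344.
395345344 mod 12142512 = 6784960.

6784960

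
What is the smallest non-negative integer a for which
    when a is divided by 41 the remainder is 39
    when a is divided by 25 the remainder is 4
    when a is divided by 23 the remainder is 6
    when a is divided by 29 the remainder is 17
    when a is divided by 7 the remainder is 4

2976229

The moduli are pairwise coprime; N = 41·25·23·29·7 = 4785725.
N/41 = 116725; 116725 ≡ 39 (mod 41); 39·20 ≡ 1, so inverse 20.
N/25 = 191429; 191429 ≡ 4 (mod 25); 4·19 ≡ 1, so inverse 19.
N/23 = 208075; 208075 ≡ 17 (mod 23); 17·19 ≡ 1, so inverse 19.
N/29 = 165025; 165025 ≡ 15 (mod 29); 15·2 ≡ 1, so inverse 2.
N/7 = 683675; 683675 ≡ 6 (mod 7); 6·6 ≡ 1, so inverse 6.
a ≡ 39·116725·20 + 4·191429·19 + 6·208075·19 + 17·165025·2 + 4·683675·6 = 151333704.
151333704 mod 4785725 = 2976229.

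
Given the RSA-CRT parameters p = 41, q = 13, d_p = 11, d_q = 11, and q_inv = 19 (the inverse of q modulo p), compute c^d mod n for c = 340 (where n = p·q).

m₁ = c^(d_p) mod p: c ≡ 12 (mod 41), and 12^11 mod 41 = 26.
m₂ = c^(d_q) mod q: c ≡ 2 (mod 13), and 2^11 mod 13 = 7.
h = q_inv·(m₁ − m₂) mod p = 19·(26 − 7) mod 41 = 33.
m = m₂ + h·q = 7 + 33·13 = 436.

436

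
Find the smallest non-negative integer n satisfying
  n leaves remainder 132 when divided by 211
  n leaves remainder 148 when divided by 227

47818

Combine the congruences pairwise.
From n ≡ 132 (mod 211) write n = 132 + 211t. Substituting into n ≡ 148 (mod 227) gives 211t ≡ 16 (mod 227), and since 211⁻¹ ≡ 156 (mod 227), t ≡ 226. Hence n ≡ 132 + 211·226 = 47818 (mod 47897).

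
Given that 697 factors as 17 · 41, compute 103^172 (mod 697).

256

Mod 17: 103 ≡ 1; by Fermat, exponent reduces to 172 mod 16 = 12; 1^12 ≡ 1 (mod 17).
Mod 41: 103 ≡ 21; by Fermat, exponent reduces to 172 mod 40 = 12; 21^12 ≡ 10 (mod 41).
Combine by CRT: x ≡ 1 (mod 17), x ≡ 10 (mod 41) ⇒ x ≡ 256 (mod 697).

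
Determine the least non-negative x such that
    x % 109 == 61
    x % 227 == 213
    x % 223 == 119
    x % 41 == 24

From x ≡ 61 (mod 109) write x = 61 + 109t. Substituting into x ≡ 213 (mod 227) gives 109t ≡ 152 (mod 227), and since 109⁻¹ ≡ 25 (mod 227), t ≡ 168. Hence x ≡ 61 + 109·168 = 18373 (mod 24743).
From x ≡ 18373 (mod 24743) write x = 18373 + 24743t. Substituting into x ≡ 119 (mod 223) gives 24743t ≡ 32 (mod 223), and since 213⁻¹ ≡ 156 (mod 223), t ≡ 86. Hence x ≡ 18373 + 24743·86 = 2146271 (mod 5517689).
From x ≡ 2146271 (mod 5517689) write x = 2146271 + 5517689t. Substituting into x ≡ 24 (mod 41) gives 5517689t ≡ 21 (mod 41), and since 32⁻¹ ≡ 9 (mod 41), t ≡ 25. Hence x ≡ 2146271 + 5517689·25 = 140088496 (mod 226225249).

140088496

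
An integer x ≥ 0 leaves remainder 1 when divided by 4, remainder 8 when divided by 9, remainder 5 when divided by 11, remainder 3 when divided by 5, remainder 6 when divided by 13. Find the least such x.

7793

The moduli are pairwise coprime; N = 4·9·11·5·13 = 25740.
N/4 = 6435; 6435 ≡ 3 (mod 4); 3·3 ≡ 1, so inverse 3.
N/9 = 2860; 2860 ≡ 7 (mod 9); 7·4 ≡ 1, so inverse 4.
N/11 = 2340; 2340 ≡ 8 (mod 11); 8·7 ≡ 1, so inverse 7.
N/5 = 5148; 5148 ≡ 3 (mod 5); 3·2 ≡ 1, so inverse 2.
N/13 = 1980; 1980 ≡ 4 (mod 13); 4·10 ≡ 1, so inverse 10.
x ≡ 1·6435·3 + 8·2860·4 + 5·2340·7 + 3·5148·2 + 6·1980·10 = 342413.
342413 mod 25740 = 7793.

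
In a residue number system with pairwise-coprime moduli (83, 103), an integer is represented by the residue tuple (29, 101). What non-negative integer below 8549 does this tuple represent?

Combine the congruences pairwise.
From x ≡ 29 (mod 83) write x = 29 + 83t. Substituting into x ≡ 101 (mod 103) gives 83t ≡ 72 (mod 103), and since 83⁻¹ ≡ 36 (mod 103), t ≡ 17. Hence x ≡ 29 + 83·17 = 1440 (mod 8549).

1440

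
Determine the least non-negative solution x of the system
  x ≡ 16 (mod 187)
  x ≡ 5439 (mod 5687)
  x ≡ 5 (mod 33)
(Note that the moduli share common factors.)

Combine the congruences pairwise.
gcd(187, 5687) = 11 and 11 | (5439 − 16), so the pair is consistent; merging gives x ≡ 5439 (mod 96679), where 96679 = lcm(187, 5687).
gcd(96679, 33) = 11 and 11 | (5 − 5439), so the pair is consistent; merging gives x ≡ 198797 (mod 290037), where 290037 = lcm(96679, 33).
The solution is unique modulo lcm(187, 5687, 33) = 290037.

198797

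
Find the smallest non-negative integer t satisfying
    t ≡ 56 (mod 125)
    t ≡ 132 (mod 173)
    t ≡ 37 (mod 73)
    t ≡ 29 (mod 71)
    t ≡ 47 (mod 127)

Combine the congruences pairwise.
From t ≡ 56 (mod 125) write t = 56 + 125s. Substituting into t ≡ 132 (mod 173) gives 125s ≡ 76 (mod 173), and since 125⁻¹ ≡ 18 (mod 173), s ≡ 157. Hence t ≡ 56 + 125·157 = 19681 (mod 21625).
From t ≡ 19681 (mod 21625) write t = 19681 + 21625s. Substituting into t ≡ 37 (mod 73) gives 21625s ≡ 66 (mod 73), and since 17⁻¹ ≡ 43 (mod 73), s ≡ 64. Hence t ≡ 19681 + 21625·64 = 1403681 (mod 1578625).
From t ≡ 1403681 (mod 1578625) write t = 1403681 + 1578625s. Substituting into t ≡ 29 (mod 71) gives 1578625s ≡ 18 (mod 71), and since 11⁻¹ ≡ 13 (mod 71), s ≡ 21. Hence t ≡ 1403681 + 1578625·21 = 34554806 (mod 112082375).
From t ≡ 34554806 (mod 112082375) write t = 34554806 + 112082375s. Substituting into t ≡ 47 (mod 127) gives 112082375s ≡ 36 (mod 127), and since 49⁻¹ ≡ 70 (mod 127), s ≡ 107. Hence t ≡ 34554806 + 112082375·107 = 12027368931 (mod 14234461625).

12027368931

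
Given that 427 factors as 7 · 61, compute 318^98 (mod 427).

Mod 7: 318 ≡ 3; by Fermat, exponent reduces to 98 mod 6 = 2; 3^2 ≡ 2 (mod 7).
Mod 61: 318 ≡ 13; by Fermat, exponent reduces to 98 mod 60 = 38; 13^38 ≡ 47 (mod 61).
Combine by CRT: x ≡ 2 (mod 7), x ≡ 47 (mod 61) ⇒ x ≡ 352 (mod 427).

352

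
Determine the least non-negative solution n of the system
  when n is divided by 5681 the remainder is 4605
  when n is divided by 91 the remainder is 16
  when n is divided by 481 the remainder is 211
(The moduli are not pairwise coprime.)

Combine the congruences pairwise.
gcd(5681, 91) = 13 and 13 | (16 − 4605), so the pair is consistent; merging gives n ≡ 38691 (mod 39767), where 39767 = lcm(5681, 91).
gcd(39767, 481) = 13 and 13 | (211 − 38691), so the pair is consistent; merging gives n ≡ 38691 (mod 1471379), where 1471379 = lcm(39767, 481).
The solution is unique modulo lcm(5681, 91, 481) = 1471379.

38691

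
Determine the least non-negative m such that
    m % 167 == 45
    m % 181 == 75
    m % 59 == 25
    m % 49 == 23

From m ≡ 45 (mod 167) write m = 45 + 167t. Substituting into m ≡ 75 (mod 181) gives 167t ≡ 30 (mod 181), and since 167⁻¹ ≡ 168 (mod 181), t ≡ 153. Hence m ≡ 45 + 167·153 = 25596 (mod 30227).
From m ≡ 25596 (mod 30227) write m = 25596 + 30227t. Substituting into m ≡ 25 (mod 59) gives 30227t ≡ 35 (mod 59), and since 19⁻¹ ≡ 28 (mod 59), t ≡ 36. Hence m ≡ 25596 + 30227·36 = 1113768 (mod 1783393).
From m ≡ 1113768 (mod 1783393) write m = 1113768 + 1783393t. Substituting into m ≡ 23 (mod 49) gives 1783393t ≡ 25 (mod 49), and since 38⁻¹ ≡ 40 (mod 49), t ≡ 20. Hence m ≡ 1113768 + 1783393·20 = 36781628 (mod 87386257).

36781628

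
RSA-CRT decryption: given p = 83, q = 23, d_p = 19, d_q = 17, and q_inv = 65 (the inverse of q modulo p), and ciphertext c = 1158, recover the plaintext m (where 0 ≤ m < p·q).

1048

m₁ = c^(d_p) mod p: c ≡ 79 (mod 83), and 79^19 mod 83 = 52.
m₂ = c^(d_q) mod q: c ≡ 8 (mod 23), and 8^17 mod 23 = 13.
h = q_inv·(m₁ − m₂) mod p = 65·(52 − 13) mod 83 = 45.
m = m₂ + h·q = 13 + 45·23 = 1048.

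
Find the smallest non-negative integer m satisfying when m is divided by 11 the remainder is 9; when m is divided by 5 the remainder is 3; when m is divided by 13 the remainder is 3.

From m ≡ 9 (mod 11) write m = 9 + 11t. Substituting into m ≡ 3 (mod 5) gives 11t ≡ 4 (mod 5), and since 1⁻¹ ≡ 1 (mod 5), t ≡ 4. Hence m ≡ 9 + 11·4 = 53 (mod 55).
From m ≡ 53 (mod 55) write m = 53 + 55t. Substituting into m ≡ 3 (mod 13) gives 55t ≡ 2 (mod 13), and since 3⁻¹ ≡ 9 (mod 13), t ≡ 5. Hence m ≡ 53 + 55·5 = 328 (mod 715).

328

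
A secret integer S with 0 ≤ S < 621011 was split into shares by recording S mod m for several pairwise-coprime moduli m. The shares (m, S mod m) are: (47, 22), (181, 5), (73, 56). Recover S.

231685

From S ≡ 22 (mod 47) write S = 22 + 47t. Substituting into S ≡ 5 (mod 181) gives 47t ≡ 164 (mod 181), and since 47⁻¹ ≡ 104 (mod 181), t ≡ 42. Hence S ≡ 22 + 47·42 = 1996 (mod 8507).
From S ≡ 1996 (mod 8507) write S = 1996 + 8507t. Substituting into S ≡ 56 (mod 73) gives 8507t ≡ 31 (mod 73), and since 39⁻¹ ≡ 15 (mod 73), t ≡ 27. Hence S ≡ 1996 + 8507·27 = 231685 (mod 621011).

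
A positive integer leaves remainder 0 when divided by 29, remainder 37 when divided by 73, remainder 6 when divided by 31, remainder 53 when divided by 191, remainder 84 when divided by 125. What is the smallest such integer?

123885709

The moduli are pairwise coprime; N = 29·73·31·191·125 = 1566844625.
N/29 = 54029125; 54029125 ≡ 8 (mod 29); 8·11 ≡ 1, so inverse 11.
N/73 = 21463625; 21463625 ≡ 19 (mod 73); 19·50 ≡ 1, so inverse 50.
N/31 = 50543375; 50543375 ≡ 14 (mod 31); 14·20 ≡ 1, so inverse 20.
N/191 = 8203375; 8203375 ≡ 116 (mod 191); 116·28 ≡ 1, so inverse 28.
N/125 = 12534757; 12534757 ≡ 7 (mod 125); 7·18 ≡ 1, so inverse 18.
x ≡ 0·54029125·11 + 37·21463625·50 + 6·50543375·20 + 53·8203375·28 + 84·12534757·18 = 76899272334.
76899272334 mod 1566844625 = 123885709.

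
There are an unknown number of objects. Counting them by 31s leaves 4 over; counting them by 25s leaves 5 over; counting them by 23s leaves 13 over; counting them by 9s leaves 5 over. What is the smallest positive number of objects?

145580

The moduli are pairwise coprime; M = 31·25·23·9 = 160425.
M/31 = 5175; 5175 ≡ 29 (mod 31); 29·15 ≡ 1, so inverse 15.
M/25 = 6417; 6417 ≡ 17 (mod 25); 17·3 ≡ 1, so inverse 3.
M/23 = 6975; 6975 ≡ 6 (mod 23); 6·4 ≡ 1, so inverse 4.
M/9 = 17825; 17825 ≡ 5 (mod 9); 5·2 ≡ 1, so inverse 2.
N ≡ 4·5175·15 + 5·6417·3 + 13·6975·4 + 5·17825·2 = 947705.
947705 mod 160425 = 145580.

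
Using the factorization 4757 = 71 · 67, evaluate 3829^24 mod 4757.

Mod 71: 3829 ≡ 66; 66^24 ≡ 57 (mod 71).
Mod 67: 3829 ≡ 10; 10^24 ≡ 15 (mod 67).
Combine by CRT: x ≡ 57 (mod 71), x ≡ 15 (mod 67) ⇒ x ≡ 1690 (mod 4757).

1690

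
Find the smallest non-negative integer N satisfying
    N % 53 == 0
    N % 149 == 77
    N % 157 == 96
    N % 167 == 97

From N ≡ 0 (mod 53) write N = 0 + 53t. Substituting into N ≡ 77 (mod 149) gives 53t ≡ 77 (mod 149), and since 53⁻¹ ≡ 45 (mod 149), t ≡ 38. Hence N ≡ 0 + 53·38 = 2014 (mod 7897).
From N ≡ 2014 (mod 7897) write N = 2014 + 7897t. Substituting into N ≡ 96 (mod 157) gives 7897t ≡ 123 (mod 157), and since 47⁻¹ ≡ 147 (mod 157), t ≡ 26. Hence N ≡ 2014 + 7897·26 = 207336 (mod 1239829).
From N ≡ 207336 (mod 1239829) write N = 207336 + 1239829t. Substituting into N ≡ 97 (mod 167) gives 1239829t ≡ 8 (mod 167), and since 21⁻¹ ≡ 8 (mod 167), t ≡ 64. Hence N ≡ 207336 + 1239829·64 = 79556392 (mod 207051443).

79556392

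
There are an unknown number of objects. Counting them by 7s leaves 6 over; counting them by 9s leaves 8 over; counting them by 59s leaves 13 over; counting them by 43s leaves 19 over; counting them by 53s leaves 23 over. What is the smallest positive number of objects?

From N ≡ 6 (mod 7) write N = 6 + 7t. Substituting into N ≡ 8 (mod 9) gives 7t ≡ 2 (mod 9), and since 7⁻¹ ≡ 4 (mod 9), t ≡ 8. Hence N ≡ 6 + 7·8 = 62 (mod 63).
From N ≡ 62 (mod 63) write N = 62 + 63t. Substituting into N ≡ 13 (mod 59) gives 63t ≡ 10 (mod 59), and since 4⁻¹ ≡ 15 (mod 59), t ≡ 32. Hence N ≡ 62 + 63·32 = 2078 (mod 3717).
From N ≡ 2078 (mod 3717) write N = 2078 + 3717t. Substituting into N ≡ 19 (mod 43) gives 3717t ≡ 5 (mod 43), and since 19⁻¹ ≡ 34 (mod 43), t ≡ 41. Hence N ≡ 2078 + 3717·41 = 154475 (mod 159831).
From N ≡ 154475 (mod 159831) write N = 154475 + 159831t. Substituting into N ≡ 23 (mod 53) gives 159831t ≡ 43 (mod 53), and since 36⁻¹ ≡ 28 (mod 53), t ≡ 38. Hence N ≡ 154475 + 159831·38 = 6228053 (mod 8471043).

6228053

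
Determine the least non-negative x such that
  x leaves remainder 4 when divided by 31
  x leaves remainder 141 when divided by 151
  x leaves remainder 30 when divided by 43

109465

Combine the congruences pairwise.
From x ≡ 4 (mod 31) write x = 4 + 31t. Substituting into x ≡ 141 (mod 151) gives 31t ≡ 137 (mod 151), and since 31⁻¹ ≡ 39 (mod 151), t ≡ 58. Hence x ≡ 4 + 31·58 = 1802 (mod 4681).
From x ≡ 1802 (mod 4681) write x = 1802 + 4681t. Substituting into x ≡ 30 (mod 43) gives 4681t ≡ 34 (mod 43), and since 37⁻¹ ≡ 7 (mod 43), t ≡ 23. Hence x ≡ 1802 + 4681·23 = 109465 (mod 201283).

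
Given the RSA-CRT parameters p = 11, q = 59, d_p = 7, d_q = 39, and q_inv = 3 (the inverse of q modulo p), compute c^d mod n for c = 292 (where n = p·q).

305

m₁ = c^(d_p) mod p: c ≡ 6 (mod 11), and 6^7 mod 11 = 8.
m₂ = c^(d_q) mod q: c ≡ 56 (mod 59), and 56^39 mod 59 = 10.
h = q_inv·(m₁ − m₂) mod p = 3·(8 − 10) mod 11 = 5.
m = m₂ + h·q = 10 + 5·59 = 305.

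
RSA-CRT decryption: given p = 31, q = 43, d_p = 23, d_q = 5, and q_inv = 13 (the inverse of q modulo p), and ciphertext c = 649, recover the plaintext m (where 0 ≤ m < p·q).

1325

m₁ = c^(d_p) mod p: c ≡ 29 (mod 31), and 29^23 mod 31 = 23.
m₂ = c^(d_q) mod q: c ≡ 4 (mod 43), and 4^5 mod 43 = 35.
h = q_inv·(m₁ − m₂) mod p = 13·(23 − 35) mod 31 = 30.
m = m₂ + h·q = 35 + 30·43 = 1325.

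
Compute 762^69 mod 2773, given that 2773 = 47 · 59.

Mod 47: 762 ≡ 10; by Fermat, exponent reduces to 69 mod 46 = 23; 10^23 ≡ 46 (mod 47).
Mod 59: 762 ≡ 54; by Fermat, exponent reduces to 69 mod 58 = 11; 54^11 ≡ 39 (mod 59).
Combine by CRT: x ≡ 46 (mod 47), x ≡ 39 (mod 59) ⇒ x ≡ 1691 (mod 2773).

1691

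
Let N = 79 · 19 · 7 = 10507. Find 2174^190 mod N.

6262

Mod 79: 2174 ≡ 41; by Fermat, exponent reduces to 190 mod 78 = 34; 41^34 ≡ 21 (mod 79).
Mod 19: 2174 ≡ 8; by Fermat, exponent reduces to 190 mod 18 = 10; 8^10 ≡ 11 (mod 19).
Mod 7: 2174 ≡ 4; by Fermat, exponent reduces to 190 mod 6 = 4; 4^4 ≡ 4 (mod 7).
Combine by CRT: x ≡ 21 (mod 79), x ≡ 11 (mod 19), x ≡ 4 (mod 7) ⇒ x ≡ 6262 (mod 10507).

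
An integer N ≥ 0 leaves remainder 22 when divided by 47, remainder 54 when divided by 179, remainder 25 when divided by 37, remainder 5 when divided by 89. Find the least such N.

The moduli are pairwise coprime; M = 47·179·37·89 = 27704009.
M/47 = 589447; 589447 ≡ 20 (mod 47); 20·40 ≡ 1, so inverse 40.
M/179 = 154771; 154771 ≡ 115 (mod 179); 115·165 ≡ 1, so inverse 165.
M/37 = 748757; 748757 ≡ 25 (mod 37); 25·3 ≡ 1, so inverse 3.
M/89 = 311281; 311281 ≡ 48 (mod 89); 48·13 ≡ 1, so inverse 13.
N ≡ 22·589447·40 + 54·154771·165 + 25·748757·3 + 5·311281·13 = 1974113010.
1974113010 mod 27704009 = 7128371.

7128371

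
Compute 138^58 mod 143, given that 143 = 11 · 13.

Mod 11: 138 ≡ 6; by Fermat, exponent reduces to 58 mod 10 = 8; 6^8 ≡ 4 (mod 11).
Mod 13: 138 ≡ 8; by Fermat, exponent reduces to 58 mod 12 = 10; 8^10 ≡ 12 (mod 13).
Combine by CRT: x ≡ 4 (mod 11), x ≡ 12 (mod 13) ⇒ x ≡ 103 (mod 143).

103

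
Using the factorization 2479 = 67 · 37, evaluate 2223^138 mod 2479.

Mod 67: 2223 ≡ 12; by Fermat, exponent reduces to 138 mod 66 = 6; 12^6 ≡ 62 (mod 67).
Mod 37: 2223 ≡ 3; by Fermat, exponent reduces to 138 mod 36 = 30; 3^30 ≡ 10 (mod 37).
Combine by CRT: x ≡ 62 (mod 67), x ≡ 10 (mod 37) ⇒ x ≡ 1268 (mod 2479).

1268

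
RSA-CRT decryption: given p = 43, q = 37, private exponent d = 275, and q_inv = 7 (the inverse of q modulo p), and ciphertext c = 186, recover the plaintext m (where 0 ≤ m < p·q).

d_p = d mod (p−1) = 275 mod 42 = 23; d_q = d mod (q−1) = 23.
m₁ = c^(d_p) mod p: c ≡ 14 (mod 43), and 14^23 mod 43 = 24.
m₂ = c^(d_q) mod q: c ≡ 1 (mod 37), and 1^23 mod 37 = 1.
h = q_inv·(m₁ − m₂) mod p = 7·(24 − 1) mod 43 = 32.
m = m₂ + h·q = 1 + 32·37 = 1185.

1185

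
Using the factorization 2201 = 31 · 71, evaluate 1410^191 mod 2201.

Mod 31: 1410 ≡ 15; by Fermat, exponent reduces to 191 mod 30 = 11; 15^11 ≡ 15 (mod 31).
Mod 71: 1410 ≡ 61; by Fermat, exponent reduces to 191 mod 70 = 51; 61^51 ≡ 56 (mod 71).
Combine by CRT: x ≡ 15 (mod 31), x ≡ 56 (mod 71) ⇒ x ≡ 1689 (mod 2201).

1689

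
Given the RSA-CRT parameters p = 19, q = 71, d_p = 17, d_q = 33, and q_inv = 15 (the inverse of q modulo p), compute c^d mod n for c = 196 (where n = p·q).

m₁ = c^(d_p) mod p: c ≡ 6 (mod 19), and 6^17 mod 19 = 16.
m₂ = c^(d_q) mod q: c ≡ 54 (mod 71), and 54^33 mod 71 = 57.
h = q_inv·(m₁ − m₂) mod p = 15·(16 − 57) mod 19 = 12.
m = m₂ + h·q = 57 + 12·71 = 909.

909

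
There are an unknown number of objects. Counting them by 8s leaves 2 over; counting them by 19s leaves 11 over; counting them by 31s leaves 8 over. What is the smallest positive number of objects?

1930

The moduli are pairwise coprime; M = 8·19·31 = 4712.
M/8 = 589; 589 ≡ 5 (mod 8); 5·5 ≡ 1, so inverse 5.
M/19 = 248; 248 ≡ 1 (mod 19), inverse 1.
M/31 = 152; 152 ≡ 28 (mod 31); 28·10 ≡ 1, so inverse 10.
N ≡ 2·589·5 + 11·248·1 + 8·152·10 = 20778.
20778 mod 4712 = 1930.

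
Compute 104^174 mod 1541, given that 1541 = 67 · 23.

Mod 67: 104 ≡ 37; by Fermat, exponent reduces to 174 mod 66 = 42; 37^42 ≡ 1 (mod 67).
Mod 23: 104 ≡ 12; by Fermat, exponent reduces to 174 mod 22 = 20; 12^20 ≡ 4 (mod 23).
Combine by CRT: x ≡ 1 (mod 67), x ≡ 4 (mod 23) ⇒ x ≡ 671 (mod 1541).

671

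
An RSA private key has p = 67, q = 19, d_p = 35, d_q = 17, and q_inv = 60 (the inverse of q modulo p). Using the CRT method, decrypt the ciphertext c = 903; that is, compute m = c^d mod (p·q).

m₁ = c^(d_p) mod p: c ≡ 32 (mod 67), and 32^35 mod 67 = 48.
m₂ = c^(d_q) mod q: c ≡ 10 (mod 19), and 10^17 mod 19 = 2.
h = q_inv·(m₁ − m₂) mod p = 60·(48 − 2) mod 67 = 13.
m = m₂ + h·q = 2 + 13·19 = 249.

249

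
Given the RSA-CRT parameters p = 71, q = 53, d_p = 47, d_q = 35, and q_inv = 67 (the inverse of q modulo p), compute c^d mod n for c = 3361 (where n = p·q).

m₁ = c^(d_p) mod p: c ≡ 24 (mod 71), and 24^47 mod 71 = 12.
m₂ = c^(d_q) mod q: c ≡ 22 (mod 53), and 22^35 mod 53 = 19.
h = q_inv·(m₁ − m₂) mod p = 67·(12 − 19) mod 71 = 28.
m = m₂ + h·q = 19 + 28·53 = 1503.

1503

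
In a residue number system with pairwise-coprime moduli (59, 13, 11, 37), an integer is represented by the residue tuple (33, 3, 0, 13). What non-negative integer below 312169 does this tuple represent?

The moduli are pairwise coprime; N = 59·13·11·37 = 312169.
N/59 = 5291; 5291 ≡ 40 (mod 59); 40·31 ≡ 1, so inverse 31.
N/13 = 24013; 24013 ≡ 2 (mod 13); 2·7 ≡ 1, so inverse 7.
N/11 = 28379; 28379 ≡ 10 (mod 11); 10·10 ≡ 1, so inverse 10.
N/37 = 8437; 8437 ≡ 1 (mod 37), inverse 1.
x ≡ 33·5291·31 + 3·24013·7 + 0·28379·10 + 13·8437·1 = 6026647.
6026647 mod 312169 = 95436.

95436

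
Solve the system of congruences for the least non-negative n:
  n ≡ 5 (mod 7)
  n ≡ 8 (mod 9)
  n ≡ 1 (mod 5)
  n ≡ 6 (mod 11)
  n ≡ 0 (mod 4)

From n ≡ 5 (mod 7) write n = 5 + 7t. Substituting into n ≡ 8 (mod 9) gives 7t ≡ 3 (mod 9), and since 7⁻¹ ≡ 4 (mod 9), t ≡ 3. Hence n ≡ 5 + 7·3 = 26 (mod 63).
From n ≡ 26 (mod 63) write n = 26 + 63t. Substituting into n ≡ 1 (mod 5) gives 63t ≡ 0 (mod 5), and since 3⁻¹ ≡ 2 (mod 5), t ≡ 0. Hence n ≡ 26 + 63·0 = 26 (mod 315).
From n ≡ 26 (mod 315) write n = 26 + 315t. Substituting into n ≡ 6 (mod 11) gives 315t ≡ 2 (mod 11), and since 7⁻¹ ≡ 8 (mod 11), t ≡ 5. Hence n ≡ 26 + 315·5 = 1601 (mod 3465).
From n ≡ 1601 (mod 3465) write n = 1601 + 3465t. Substituting into n ≡ 0 (mod 4) gives 3465t ≡ 3 (mod 4), and since 1⁻¹ ≡ 1 (mod 4), t ≡ 3. Hence n ≡ 1601 + 3465·3 = 11996 (mod 13860).

11996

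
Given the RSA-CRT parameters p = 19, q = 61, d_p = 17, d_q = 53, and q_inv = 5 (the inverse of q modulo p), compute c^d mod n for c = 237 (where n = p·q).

m₁ = c^(d_p) mod p: c ≡ 9 (mod 19), and 9^17 mod 19 = 17.
m₂ = c^(d_q) mod q: c ≡ 54 (mod 61), and 54^53 mod 61 = 17.
h = q_inv·(m₁ − m₂) mod p = 5·(17 − 17) mod 19 = 0.
m = m₂ + h·q = 17 + 0·61 = 17.

17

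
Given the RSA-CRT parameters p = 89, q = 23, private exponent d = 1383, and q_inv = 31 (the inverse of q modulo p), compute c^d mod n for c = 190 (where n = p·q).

d_p = d mod (p−1) = 1383 mod 88 = 63; d_q = d mod (q−1) = 19.
m₁ = c^(d_p) mod p: c ≡ 12 (mod 89), and 12^63 mod 89 = 52.
m₂ = c^(d_q) mod q: c ≡ 6 (mod 23), and 6^19 mod 23 = 18.
h = q_inv·(m₁ − m₂) mod p = 31·(52 − 18) mod 89 = 75.
m = m₂ + h·q = 18 + 75·23 = 1743.

1743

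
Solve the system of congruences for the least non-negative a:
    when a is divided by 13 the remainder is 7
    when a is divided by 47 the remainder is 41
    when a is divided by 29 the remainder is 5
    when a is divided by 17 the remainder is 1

47652

The moduli are pairwise coprime; N = 13·47·29·17 = 301223.
N/13 = 23171; 23171 ≡ 5 (mod 13); 5·8 ≡ 1, so inverse 8.
N/47 = 6409; 6409 ≡ 17 (mod 47); 17·36 ≡ 1, so inverse 36.
N/29 = 10387; 10387 ≡ 5 (mod 29); 5·6 ≡ 1, so inverse 6.
N/17 = 17719; 17719 ≡ 5 (mod 17); 5·7 ≡ 1, so inverse 7.
a ≡ 7·23171·8 + 41·6409·36 + 5·10387·6 + 1·17719·7 = 11192903.
11192903 mod 301223 = 47652.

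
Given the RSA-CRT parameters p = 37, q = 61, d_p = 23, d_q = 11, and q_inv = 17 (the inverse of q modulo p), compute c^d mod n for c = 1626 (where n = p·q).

m₁ = c^(d_p) mod p: c ≡ 35 (mod 37), and 35^23 mod 37 = 32.
m₂ = c^(d_q) mod q: c ≡ 40 (mod 61), and 40^11 mod 61 = 29.
h = q_inv·(m₁ − m₂) mod p = 17·(32 − 29) mod 37 = 14.
m = m₂ + h·q = 29 + 14·61 = 883.

883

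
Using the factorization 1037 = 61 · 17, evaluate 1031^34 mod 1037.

Mod 61: 1031 ≡ 55; 55^34 ≡ 46 (mod 61).
Mod 17: 1031 ≡ 11; by Fermat, exponent reduces to 34 mod 16 = 2; 11^2 ≡ 2 (mod 17).
Combine by CRT: x ≡ 46 (mod 61), x ≡ 2 (mod 17) ⇒ x ≡ 1022 (mod 1037).

1022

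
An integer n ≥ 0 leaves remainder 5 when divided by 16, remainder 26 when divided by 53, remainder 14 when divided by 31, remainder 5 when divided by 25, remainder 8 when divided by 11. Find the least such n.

5244005

The moduli are pairwise coprime; M = 16·53·31·25·11 = 7229200.
M/16 = 451825; 451825 ≡ 1 (mod 16), inverse 1.
M/53 = 136400; 136400 ≡ 31 (mod 53); 31·12 ≡ 1, so inverse 12.
M/31 = 233200; 233200 ≡ 18 (mod 31); 18·19 ≡ 1, so inverse 19.
M/25 = 289168; 289168 ≡ 18 (mod 25); 18·7 ≡ 1, so inverse 7.
M/11 = 657200; 657200 ≡ 5 (mod 11); 5·9 ≡ 1, so inverse 9.
n ≡ 5·451825·1 + 26·136400·12 + 14·233200·19 + 5·289168·7 + 8·657200·9 = 164286405.
164286405 mod 7229200 = 5244005.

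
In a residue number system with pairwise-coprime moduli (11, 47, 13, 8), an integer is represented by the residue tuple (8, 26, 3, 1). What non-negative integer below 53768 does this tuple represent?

From x ≡ 8 (mod 11) write x = 8 + 11t. Substituting into x ≡ 26 (mod 47) gives 11t ≡ 18 (mod 47), and since 11⁻¹ ≡ 30 (mod 47), t ≡ 23. Hence x ≡ 8 + 11·23 = 261 (mod 517).
From x ≡ 261 (mod 517) write x = 261 + 517t. Substituting into x ≡ 3 (mod 13) gives 517t ≡ 2 (mod 13), and since 10⁻¹ ≡ 4 (mod 13), t ≡ 8. Hence x ≡ 261 + 517·8 = 4397 (mod 6721).
From x ≡ 4397 (mod 6721) write x = 4397 + 6721t. Substituting into x ≡ 1 (mod 8) gives 6721t ≡ 4 (mod 8), and since 1⁻¹ ≡ 1 (mod 8), t ≡ 4. Hence x ≡ 4397 + 6721·4 = 31281 (mod 53768).

31281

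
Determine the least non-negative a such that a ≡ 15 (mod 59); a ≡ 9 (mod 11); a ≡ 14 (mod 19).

Combine the congruences pairwise.
From a ≡ 15 (mod 59) write a = 15 + 59t. Substituting into a ≡ 9 (mod 11) gives 59t ≡ 5 (mod 11), and since 4⁻¹ ≡ 3 (mod 11), t ≡ 4. Hence a ≡ 15 + 59·4 = 251 (mod 649).
From a ≡ 251 (mod 649) write a = 251 + 649t. Substituting into a ≡ 14 (mod 19) gives 649t ≡ 10 (mod 19), and since 3⁻¹ ≡ 13 (mod 19), t ≡ 16. Hence a ≡ 251 + 649·16 = 10635 (mod 12331).

10635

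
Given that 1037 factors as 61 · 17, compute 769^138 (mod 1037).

Mod 61: 769 ≡ 37; by Fermat, exponent reduces to 138 mod 60 = 18; 37^18 ≡ 52 (mod 61).
Mod 17: 769 ≡ 4; by Fermat, exponent reduces to 138 mod 16 = 10; 4^10 ≡ 16 (mod 17).
Combine by CRT: x ≡ 52 (mod 61), x ≡ 16 (mod 17) ⇒ x ≡ 662 (mod 1037).

662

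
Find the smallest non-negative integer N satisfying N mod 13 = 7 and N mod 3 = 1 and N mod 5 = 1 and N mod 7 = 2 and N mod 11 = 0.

5896

Combine the congruences pairwise.
From N ≡ 7 (mod 13) write N = 7 + 13t. Substituting into N ≡ 1 (mod 3) gives 13t ≡ 0 (mod 3), and since 1⁻¹ ≡ 1 (mod 3), t ≡ 0. Hence N ≡ 7 + 13·0 = 7 (mod 39).
From N ≡ 7 (mod 39) write N = 7 + 39t. Substituting into N ≡ 1 (mod 5) gives 39t ≡ 4 (mod 5), and since 4⁻¹ ≡ 4 (mod 5), t ≡ 1. Hence N ≡ 7 + 39·1 = 46 (mod 195).
From N ≡ 46 (mod 195) write N = 46 + 195t. Substituting into N ≡ 2 (mod 7) gives 195t ≡ 5 (mod 7), and since 6⁻¹ ≡ 6 (mod 7), t ≡ 2. Hence N ≡ 46 + 195·2 = 436 (mod 1365).
From N ≡ 436 (mod 1365) write N = 436 + 1365t. Substituting into N ≡ 0 (mod 11) gives 1365t ≡ 4 (mod 11), and since 1⁻¹ ≡ 1 (mod 11), t ≡ 4. Hence N ≡ 436 + 1365·4 = 5896 (mod 15015).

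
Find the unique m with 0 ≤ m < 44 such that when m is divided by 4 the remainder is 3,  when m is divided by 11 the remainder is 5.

27

From m ≡ 3 (mod 4) write m = 3 + 4t. Substituting into m ≡ 5 (mod 11) gives 4t ≡ 2 (mod 11), and since 4⁻¹ ≡ 3 (mod 11), t ≡ 6. Hence m ≡ 3 + 4·6 = 27 (mod 44).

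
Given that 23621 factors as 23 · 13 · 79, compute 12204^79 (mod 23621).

Mod 23: 12204 ≡ 14; by Fermat, exponent reduces to 79 mod 22 = 13; 14^13 ≡ 11 (mod 23).
Mod 13: 12204 ≡ 10; by Fermat, exponent reduces to 79 mod 12 = 7; 10^7 ≡ 10 (mod 13).
Mod 79: 12204 ≡ 38; by Fermat, exponent reduces to 79 mod 78 = 1; 38^1 ≡ 38 (mod 79).
Combine by CRT: x ≡ 11 (mod 23), x ≡ 10 (mod 13), x ≡ 38 (mod 79) ⇒ x ≡ 21447 (mod 23621).

21447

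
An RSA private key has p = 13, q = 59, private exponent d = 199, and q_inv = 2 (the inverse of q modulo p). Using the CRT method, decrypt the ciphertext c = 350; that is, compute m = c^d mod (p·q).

233

d_p = d mod (p−1) = 199 mod 12 = 7; d_q = d mod (q−1) = 25.
m₁ = c^(d_p) mod p: c ≡ 12 (mod 13), and 12^7 mod 13 = 12.
m₂ = c^(d_q) mod q: c ≡ 55 (mod 59), and 55^25 mod 59 = 56.
h = q_inv·(m₁ − m₂) mod p = 2·(12 − 56) mod 13 = 3.
m = m₂ + h·q = 56 + 3·59 = 233.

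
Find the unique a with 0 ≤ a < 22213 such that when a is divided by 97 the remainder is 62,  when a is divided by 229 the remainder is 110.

18201

From a ≡ 62 (mod 97) write a = 62 + 97t. Substituting into a ≡ 110 (mod 229) gives 97t ≡ 48 (mod 229), and since 97⁻¹ ≡ 85 (mod 229), t ≡ 187. Hence a ≡ 62 + 97·187 = 18201 (mod 22213).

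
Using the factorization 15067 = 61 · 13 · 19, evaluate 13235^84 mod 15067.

Mod 61: 13235 ≡ 59; by Fermat, exponent reduces to 84 mod 60 = 24; 59^24 ≡ 20 (mod 61).
Mod 13: 13235 ≡ 1; since 12 | 84, by Fermat 1^84 ≡ 1 (mod 13).
Mod 19: 13235 ≡ 11; by Fermat, exponent reduces to 84 mod 18 = 12; 11^12 ≡ 1 (mod 19).
Combine by CRT: x ≡ 20 (mod 61), x ≡ 1 (mod 13), x ≡ 1 (mod 19) ⇒ x ≡ 11610 (mod 15067).

11610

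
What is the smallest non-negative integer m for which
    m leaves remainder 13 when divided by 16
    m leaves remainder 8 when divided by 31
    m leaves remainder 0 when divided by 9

The moduli are pairwise coprime; N = 16·31·9 = 4464.
N/16 = 279; 279 ≡ 7 (mod 16); 7·7 ≡ 1, so inverse 7.
N/31 = 144; 144 ≡ 20 (mod 31); 20·14 ≡ 1, so inverse 14.
N/9 = 496; 496 ≡ 1 (mod 9), inverse 1.
m ≡ 13·279·7 + 8·144·14 + 0·496·1 = 41517.
41517 mod 4464 = 1341.

1341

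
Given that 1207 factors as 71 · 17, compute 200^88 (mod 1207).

Mod 71: 200 ≡ 58; by Fermat, exponent reduces to 88 mod 70 = 18; 58^18 ≡ 49 (mod 71).
Mod 17: 200 ≡ 13; by Fermat, exponent reduces to 88 mod 16 = 8; 13^8 ≡ 1 (mod 17).
Combine by CRT: x ≡ 49 (mod 71), x ≡ 1 (mod 17) ⇒ x ≡ 120 (mod 1207).

120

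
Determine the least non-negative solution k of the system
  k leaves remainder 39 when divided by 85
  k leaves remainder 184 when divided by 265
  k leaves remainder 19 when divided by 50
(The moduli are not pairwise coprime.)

21119

Combine the congruences pairwise.
gcd(85, 265) = 5 and 5 | (184 − 39), so the pair is consistent; merging gives k ≡ 3099 (mod 4505), where 4505 = lcm(85, 265).
gcd(4505, 50) = 5 and 5 | (19 − 3099), so the pair is consistent; merging gives k ≡ 21119 (mod 45050), where 45050 = lcm(4505, 50).
The solution is unique modulo lcm(85, 265, 50) = 45050.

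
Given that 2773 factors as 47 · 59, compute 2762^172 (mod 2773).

2734

Mod 47: 2762 ≡ 36; by Fermat, exponent reduces to 172 mod 46 = 34; 36^34 ≡ 8 (mod 47).
Mod 59: 2762 ≡ 48; by Fermat, exponent reduces to 172 mod 58 = 56; 48^56 ≡ 20 (mod 59).
Combine by CRT: x ≡ 8 (mod 47), x ≡ 20 (mod 59) ⇒ x ≡ 2734 (mod 2773).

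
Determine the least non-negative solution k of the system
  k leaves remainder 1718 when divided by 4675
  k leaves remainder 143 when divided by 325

15743

gcd(4675, 325) = 25 and 25 | (143 − 1718), so the pair is consistent; merging gives k ≡ 15743 (mod 60775), where 60775 = lcm(4675, 325).
The solution is unique modulo lcm(4675, 325) = 60775.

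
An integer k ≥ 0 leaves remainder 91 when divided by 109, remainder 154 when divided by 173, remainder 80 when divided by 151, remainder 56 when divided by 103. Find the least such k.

281750376

The moduli are pairwise coprime; N = 109·173·151·103 = 293282921.
N/109 = 2690669; 2690669 ≡ 4 (mod 109); 4·82 ≡ 1, so inverse 82.
N/173 = 1695277; 1695277 ≡ 50 (mod 173); 50·45 ≡ 1, so inverse 45.
N/151 = 1942271; 1942271 ≡ 109 (mod 151); 109·133 ≡ 1, so inverse 133.
N/103 = 2847407; 2847407 ≡ 75 (mod 103); 75·11 ≡ 1, so inverse 11.
k ≡ 91·2690669·82 + 154·1695277·45 + 80·1942271·133 + 56·2847407·11 = 54245807840.
54245807840 mod 293282921 = 281750376.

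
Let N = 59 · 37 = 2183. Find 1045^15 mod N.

Mod 59: 1045 ≡ 42; 42^15 ≡ 31 (mod 59).
Mod 37: 1045 ≡ 9; 9^15 ≡ 10 (mod 37).
Combine by CRT: x ≡ 31 (mod 59), x ≡ 10 (mod 37) ⇒ x ≡ 1860 (mod 2183).

1860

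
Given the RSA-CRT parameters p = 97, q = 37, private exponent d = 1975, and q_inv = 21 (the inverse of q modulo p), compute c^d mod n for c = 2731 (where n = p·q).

596

d_p = d mod (p−1) = 1975 mod 96 = 55; d_q = d mod (q−1) = 31.
m₁ = c^(d_p) mod p: c ≡ 15 (mod 97), and 15^55 mod 97 = 14.
m₂ = c^(d_q) mod q: c ≡ 30 (mod 37), and 30^31 mod 37 = 4.
h = q_inv·(m₁ − m₂) mod p = 21·(14 − 4) mod 97 = 16.
m = m₂ + h·q = 4 + 16·37 = 596.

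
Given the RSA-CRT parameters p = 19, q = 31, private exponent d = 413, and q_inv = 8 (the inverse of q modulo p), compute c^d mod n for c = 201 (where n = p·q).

368

d_p = d mod (p−1) = 413 mod 18 = 17; d_q = d mod (q−1) = 23.
m₁ = c^(d_p) mod p: c ≡ 11 (mod 19), and 11^17 mod 19 = 7.
m₂ = c^(d_q) mod q: c ≡ 15 (mod 31), and 15^23 mod 31 = 27.
h = q_inv·(m₁ − m₂) mod p = 8·(7 − 27) mod 19 = 11.
m = m₂ + h·q = 27 + 11·31 = 368.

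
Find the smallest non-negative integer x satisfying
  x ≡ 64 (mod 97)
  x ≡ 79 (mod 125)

Combine the congruences pairwise.
From x ≡ 64 (mod 97) write x = 64 + 97t. Substituting into x ≡ 79 (mod 125) gives 97t ≡ 15 (mod 125), and since 97⁻¹ ≡ 58 (mod 125), t ≡ 120. Hence x ≡ 64 + 97·120 = 11704 (mod 12125).

11704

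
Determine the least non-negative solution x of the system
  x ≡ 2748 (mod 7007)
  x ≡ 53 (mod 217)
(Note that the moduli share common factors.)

gcd(7007, 217) = 7 and 7 | (53 − 2748), so the pair is consistent; merging gives x ≡ 16762 (mod 217217), where 217217 = lcm(7007, 217).
The solution is unique modulo lcm(7007, 217) = 217217.

16762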